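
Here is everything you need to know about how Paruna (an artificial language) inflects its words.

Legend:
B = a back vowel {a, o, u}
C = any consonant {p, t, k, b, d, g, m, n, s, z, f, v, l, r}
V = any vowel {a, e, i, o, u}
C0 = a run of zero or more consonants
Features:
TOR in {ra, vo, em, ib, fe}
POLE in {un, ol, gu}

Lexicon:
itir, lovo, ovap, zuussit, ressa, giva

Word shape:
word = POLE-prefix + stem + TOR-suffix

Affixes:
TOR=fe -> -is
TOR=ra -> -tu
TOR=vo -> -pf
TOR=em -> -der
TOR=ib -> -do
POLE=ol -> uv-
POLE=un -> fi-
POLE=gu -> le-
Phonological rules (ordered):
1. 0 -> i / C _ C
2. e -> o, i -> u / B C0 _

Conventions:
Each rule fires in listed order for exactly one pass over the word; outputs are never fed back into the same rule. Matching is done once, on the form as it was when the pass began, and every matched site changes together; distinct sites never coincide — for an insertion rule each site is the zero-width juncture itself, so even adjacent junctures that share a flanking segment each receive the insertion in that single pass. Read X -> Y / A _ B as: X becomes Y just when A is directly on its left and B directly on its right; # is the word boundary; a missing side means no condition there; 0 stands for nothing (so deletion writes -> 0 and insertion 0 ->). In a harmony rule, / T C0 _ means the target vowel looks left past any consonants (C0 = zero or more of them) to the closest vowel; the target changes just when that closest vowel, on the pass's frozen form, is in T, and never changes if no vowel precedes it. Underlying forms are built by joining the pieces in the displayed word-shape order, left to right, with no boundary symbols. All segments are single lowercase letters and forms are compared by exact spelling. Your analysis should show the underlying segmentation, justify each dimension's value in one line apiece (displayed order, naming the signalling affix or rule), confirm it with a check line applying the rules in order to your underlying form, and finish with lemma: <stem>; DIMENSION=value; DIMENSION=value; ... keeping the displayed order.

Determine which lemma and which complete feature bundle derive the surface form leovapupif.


underlying: le-ovap-pf
TOR=vo - signalled by the affix -pf
POLE=gu - signalled by the affix le-
check: leovappf -> leovapipif -> leovapupif
lemma: ovap; TOR=vo; POLE=gu


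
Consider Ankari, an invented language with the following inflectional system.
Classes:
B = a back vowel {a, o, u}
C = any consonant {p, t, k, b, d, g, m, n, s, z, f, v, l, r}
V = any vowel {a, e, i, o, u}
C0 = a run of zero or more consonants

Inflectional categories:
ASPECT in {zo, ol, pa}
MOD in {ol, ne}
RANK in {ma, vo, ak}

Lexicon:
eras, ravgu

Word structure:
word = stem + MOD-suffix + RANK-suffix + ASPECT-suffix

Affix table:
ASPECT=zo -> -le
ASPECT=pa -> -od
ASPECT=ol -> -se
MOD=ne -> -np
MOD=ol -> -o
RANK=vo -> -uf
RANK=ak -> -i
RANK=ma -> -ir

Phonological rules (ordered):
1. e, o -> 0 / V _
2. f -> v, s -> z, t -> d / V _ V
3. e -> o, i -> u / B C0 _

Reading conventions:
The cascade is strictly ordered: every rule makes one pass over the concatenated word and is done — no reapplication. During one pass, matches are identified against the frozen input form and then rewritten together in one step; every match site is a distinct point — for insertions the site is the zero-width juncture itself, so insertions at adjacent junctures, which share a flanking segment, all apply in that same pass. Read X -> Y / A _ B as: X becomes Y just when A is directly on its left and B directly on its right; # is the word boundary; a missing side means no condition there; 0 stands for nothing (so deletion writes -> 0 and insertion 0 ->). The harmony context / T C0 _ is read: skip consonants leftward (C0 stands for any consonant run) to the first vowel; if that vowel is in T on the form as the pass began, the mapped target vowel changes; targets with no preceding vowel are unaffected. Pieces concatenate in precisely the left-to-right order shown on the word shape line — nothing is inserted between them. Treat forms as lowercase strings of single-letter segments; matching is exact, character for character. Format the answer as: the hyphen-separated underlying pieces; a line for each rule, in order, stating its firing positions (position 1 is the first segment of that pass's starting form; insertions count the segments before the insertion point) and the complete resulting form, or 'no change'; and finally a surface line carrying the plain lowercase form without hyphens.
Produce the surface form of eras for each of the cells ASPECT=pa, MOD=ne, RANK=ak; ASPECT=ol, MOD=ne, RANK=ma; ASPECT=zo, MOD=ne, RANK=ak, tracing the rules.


cell ASPECT=pa, MOD=ne, RANK=ak:
underlying: eras-np-i-od
1. e, o -> 0 / V _: fires at position(s) 8: erasnpid
2. f -> v, s -> z, t -> d / V _ V: no change
3. e -> o, i -> u / B C0 _: fires at position(s) 7: erasnpud
surface: erasnpud

cell ASPECT=ol, MOD=ne, RANK=ma:
underlying: eras-np-ir-se
1. e, o -> 0 / V _: no change
2. f -> v, s -> z, t -> d / V _ V: no change
3. e -> o, i -> u / B C0 _: fires at position(s) 7: erasnpurse
surface: erasnpurse

cell ASPECT=zo, MOD=ne, RANK=ak:
underlying: eras-np-i-le
1. e, o -> 0 / V _: no change
2. f -> v, s -> z, t -> d / V _ V: no change
3. e -> o, i -> u / B C0 _: fires at position(s) 7: erasnpule
surface: erasnpule


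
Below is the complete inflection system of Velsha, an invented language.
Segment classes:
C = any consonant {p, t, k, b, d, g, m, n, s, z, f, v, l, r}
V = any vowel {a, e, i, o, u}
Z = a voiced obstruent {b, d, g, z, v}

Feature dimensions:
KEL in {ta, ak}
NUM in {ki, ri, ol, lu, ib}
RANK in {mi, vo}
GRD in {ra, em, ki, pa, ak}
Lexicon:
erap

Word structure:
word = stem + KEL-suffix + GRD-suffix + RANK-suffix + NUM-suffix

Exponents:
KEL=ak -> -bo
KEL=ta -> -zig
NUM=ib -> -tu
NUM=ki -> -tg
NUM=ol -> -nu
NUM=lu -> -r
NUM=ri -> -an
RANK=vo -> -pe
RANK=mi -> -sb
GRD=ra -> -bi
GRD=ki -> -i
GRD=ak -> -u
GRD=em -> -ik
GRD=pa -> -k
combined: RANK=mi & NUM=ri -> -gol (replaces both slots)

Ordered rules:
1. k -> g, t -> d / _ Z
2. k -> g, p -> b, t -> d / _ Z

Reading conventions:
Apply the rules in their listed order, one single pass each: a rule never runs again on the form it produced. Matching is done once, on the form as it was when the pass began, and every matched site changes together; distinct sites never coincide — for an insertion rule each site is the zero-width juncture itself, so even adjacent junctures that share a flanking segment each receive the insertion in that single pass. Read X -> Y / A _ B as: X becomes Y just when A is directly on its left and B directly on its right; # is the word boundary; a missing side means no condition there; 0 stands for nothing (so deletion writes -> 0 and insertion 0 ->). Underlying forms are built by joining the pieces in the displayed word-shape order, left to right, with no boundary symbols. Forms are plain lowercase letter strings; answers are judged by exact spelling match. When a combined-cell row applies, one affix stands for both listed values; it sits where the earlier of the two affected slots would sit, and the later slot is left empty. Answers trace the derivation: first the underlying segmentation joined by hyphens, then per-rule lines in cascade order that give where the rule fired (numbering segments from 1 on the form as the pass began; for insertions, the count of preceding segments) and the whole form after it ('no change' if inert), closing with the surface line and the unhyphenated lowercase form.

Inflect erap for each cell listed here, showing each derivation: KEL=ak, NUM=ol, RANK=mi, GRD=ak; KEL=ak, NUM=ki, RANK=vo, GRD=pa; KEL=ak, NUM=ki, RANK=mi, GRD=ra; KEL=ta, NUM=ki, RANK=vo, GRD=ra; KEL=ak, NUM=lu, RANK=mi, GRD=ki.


cell KEL=ak, NUM=ol, RANK=mi, GRD=ak:
underlying: erap-bo-u-sb-nu
1. k -> g, t -> d / _ Z: no change
2. k -> g, p -> b, t -> d / _ Z: fires at position(s) 4: erabbousbnu
surface: erabbousbnu

cell KEL=ak, NUM=ki, RANK=vo, GRD=pa:
underlying: erap-bo-k-pe-tg
1. k -> g, t -> d / _ Z: fires at position(s) 10: erapbokpedg
2. k -> g, p -> b, t -> d / _ Z: fires at position(s) 4: erabbokpedg
surface: erabbokpedg

cell KEL=ak, NUM=ki, RANK=mi, GRD=ra:
underlying: erap-bo-bi-sb-tg
1. k -> g, t -> d / _ Z: fires at position(s) 11: erapbobisbdg
2. k -> g, p -> b, t -> d / _ Z: fires at position(s) 4: erabbobisbdg
surface: erabbobisbdg

cell KEL=ta, NUM=ki, RANK=vo, GRD=ra:
underlying: erap-zig-bi-pe-tg
1. k -> g, t -> d / _ Z: fires at position(s) 12: erapzigbipedg
2. k -> g, p -> b, t -> d / _ Z: fires at position(s) 4: erabzigbipedg
surface: erabzigbipedg

cell KEL=ak, NUM=lu, RANK=mi, GRD=ki:
underlying: erap-bo-i-sb-r
1. k -> g, t -> d / _ Z: no change
2. k -> g, p -> b, t -> d / _ Z: fires at position(s) 4: erabboisbr
surface: erabboisbr


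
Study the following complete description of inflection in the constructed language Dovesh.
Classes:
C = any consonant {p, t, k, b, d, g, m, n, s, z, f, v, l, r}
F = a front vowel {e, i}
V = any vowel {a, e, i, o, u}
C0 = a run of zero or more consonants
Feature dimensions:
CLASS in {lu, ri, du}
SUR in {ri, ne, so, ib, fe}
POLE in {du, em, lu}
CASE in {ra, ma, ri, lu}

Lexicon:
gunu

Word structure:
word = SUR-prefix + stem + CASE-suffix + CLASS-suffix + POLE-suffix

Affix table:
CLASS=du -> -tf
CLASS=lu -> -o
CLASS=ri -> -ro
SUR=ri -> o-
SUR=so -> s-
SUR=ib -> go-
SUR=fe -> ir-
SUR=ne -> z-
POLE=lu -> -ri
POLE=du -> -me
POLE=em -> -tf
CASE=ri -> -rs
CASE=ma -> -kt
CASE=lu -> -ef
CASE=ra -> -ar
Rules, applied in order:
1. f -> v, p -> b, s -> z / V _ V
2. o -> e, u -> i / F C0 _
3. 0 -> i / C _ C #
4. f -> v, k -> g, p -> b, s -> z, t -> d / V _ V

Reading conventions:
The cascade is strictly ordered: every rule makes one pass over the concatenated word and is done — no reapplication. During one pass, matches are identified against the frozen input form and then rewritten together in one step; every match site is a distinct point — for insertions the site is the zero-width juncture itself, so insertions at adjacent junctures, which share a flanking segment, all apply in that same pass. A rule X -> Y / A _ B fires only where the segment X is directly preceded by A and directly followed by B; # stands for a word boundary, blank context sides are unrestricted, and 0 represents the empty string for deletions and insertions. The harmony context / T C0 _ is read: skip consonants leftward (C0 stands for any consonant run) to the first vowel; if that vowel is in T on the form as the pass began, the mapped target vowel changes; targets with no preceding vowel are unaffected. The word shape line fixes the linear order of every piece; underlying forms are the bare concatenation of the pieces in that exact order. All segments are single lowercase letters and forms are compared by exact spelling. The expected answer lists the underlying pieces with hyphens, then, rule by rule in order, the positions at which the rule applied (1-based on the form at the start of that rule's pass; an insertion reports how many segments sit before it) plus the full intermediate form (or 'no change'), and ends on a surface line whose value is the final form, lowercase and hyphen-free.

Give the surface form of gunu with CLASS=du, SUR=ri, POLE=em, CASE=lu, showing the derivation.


underlying: o-gunu-ef-tf-tf
1. f -> v, p -> b, s -> z / V _ V: no change
2. o -> e, u -> i / F C0 _: no change
3. 0 -> i / C _ C #: inserts after position(s) 10: ogunueftftif
4. f -> v, k -> g, p -> b, s -> z, t -> d / V _ V: no change
surface: ogunueftftif


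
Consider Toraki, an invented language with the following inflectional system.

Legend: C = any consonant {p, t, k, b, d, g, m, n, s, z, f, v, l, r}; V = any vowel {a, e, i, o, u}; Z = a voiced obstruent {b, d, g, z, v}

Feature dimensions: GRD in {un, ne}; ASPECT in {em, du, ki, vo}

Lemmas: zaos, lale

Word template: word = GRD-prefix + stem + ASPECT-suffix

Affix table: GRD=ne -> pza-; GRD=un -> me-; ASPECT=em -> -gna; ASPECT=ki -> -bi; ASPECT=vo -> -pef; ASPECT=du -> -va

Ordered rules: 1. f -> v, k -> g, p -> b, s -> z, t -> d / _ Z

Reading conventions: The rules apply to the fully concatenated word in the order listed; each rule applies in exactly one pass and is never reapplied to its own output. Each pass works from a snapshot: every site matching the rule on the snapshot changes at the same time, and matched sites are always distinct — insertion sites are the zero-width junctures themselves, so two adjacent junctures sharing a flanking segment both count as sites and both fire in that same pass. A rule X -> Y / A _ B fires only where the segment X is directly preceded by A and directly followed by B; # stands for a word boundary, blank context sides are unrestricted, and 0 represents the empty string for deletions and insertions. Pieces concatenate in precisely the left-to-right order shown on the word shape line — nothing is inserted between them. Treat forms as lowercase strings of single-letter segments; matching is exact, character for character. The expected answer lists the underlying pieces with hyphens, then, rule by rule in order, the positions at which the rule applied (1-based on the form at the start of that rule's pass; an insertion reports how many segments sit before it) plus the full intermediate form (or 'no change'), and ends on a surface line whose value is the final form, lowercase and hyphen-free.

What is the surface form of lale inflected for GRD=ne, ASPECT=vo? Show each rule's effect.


underlying: pza-lale-pef
1. f -> v, k -> g, p -> b, s -> z, t -> d / _ Z: fires at position(s) 1: bzalalepef
surface: bzalalepef


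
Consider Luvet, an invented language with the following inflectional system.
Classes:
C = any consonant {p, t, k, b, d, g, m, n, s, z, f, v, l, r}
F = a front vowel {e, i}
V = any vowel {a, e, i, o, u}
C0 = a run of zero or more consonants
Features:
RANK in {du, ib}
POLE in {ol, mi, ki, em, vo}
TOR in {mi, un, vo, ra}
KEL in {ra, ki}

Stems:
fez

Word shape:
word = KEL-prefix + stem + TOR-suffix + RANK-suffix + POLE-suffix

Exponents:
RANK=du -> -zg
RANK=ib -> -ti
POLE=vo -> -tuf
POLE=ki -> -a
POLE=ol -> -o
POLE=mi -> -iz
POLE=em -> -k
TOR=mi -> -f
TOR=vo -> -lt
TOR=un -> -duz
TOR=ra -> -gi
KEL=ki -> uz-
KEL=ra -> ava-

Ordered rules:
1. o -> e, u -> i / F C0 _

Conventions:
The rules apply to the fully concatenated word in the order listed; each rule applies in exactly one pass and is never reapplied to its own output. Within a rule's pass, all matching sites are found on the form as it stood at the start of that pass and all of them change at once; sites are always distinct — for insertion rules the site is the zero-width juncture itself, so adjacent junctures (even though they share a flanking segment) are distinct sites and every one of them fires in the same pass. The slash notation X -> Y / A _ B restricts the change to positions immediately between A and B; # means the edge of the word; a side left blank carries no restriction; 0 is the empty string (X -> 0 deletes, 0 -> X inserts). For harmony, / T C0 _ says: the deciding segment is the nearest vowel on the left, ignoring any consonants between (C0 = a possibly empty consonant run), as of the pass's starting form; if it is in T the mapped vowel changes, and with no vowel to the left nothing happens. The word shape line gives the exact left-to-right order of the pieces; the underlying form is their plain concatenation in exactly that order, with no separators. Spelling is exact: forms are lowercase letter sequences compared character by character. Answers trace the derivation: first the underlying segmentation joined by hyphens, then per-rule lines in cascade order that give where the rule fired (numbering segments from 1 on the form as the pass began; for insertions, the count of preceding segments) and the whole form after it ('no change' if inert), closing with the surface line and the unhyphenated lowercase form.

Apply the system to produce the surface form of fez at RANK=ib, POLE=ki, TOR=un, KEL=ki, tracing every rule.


underlying: uz-fez-duz-ti-a
1. o -> e, u -> i / F C0 _: fires at position(s) 7: uzfezdiztia
surface: uzfezdiztia


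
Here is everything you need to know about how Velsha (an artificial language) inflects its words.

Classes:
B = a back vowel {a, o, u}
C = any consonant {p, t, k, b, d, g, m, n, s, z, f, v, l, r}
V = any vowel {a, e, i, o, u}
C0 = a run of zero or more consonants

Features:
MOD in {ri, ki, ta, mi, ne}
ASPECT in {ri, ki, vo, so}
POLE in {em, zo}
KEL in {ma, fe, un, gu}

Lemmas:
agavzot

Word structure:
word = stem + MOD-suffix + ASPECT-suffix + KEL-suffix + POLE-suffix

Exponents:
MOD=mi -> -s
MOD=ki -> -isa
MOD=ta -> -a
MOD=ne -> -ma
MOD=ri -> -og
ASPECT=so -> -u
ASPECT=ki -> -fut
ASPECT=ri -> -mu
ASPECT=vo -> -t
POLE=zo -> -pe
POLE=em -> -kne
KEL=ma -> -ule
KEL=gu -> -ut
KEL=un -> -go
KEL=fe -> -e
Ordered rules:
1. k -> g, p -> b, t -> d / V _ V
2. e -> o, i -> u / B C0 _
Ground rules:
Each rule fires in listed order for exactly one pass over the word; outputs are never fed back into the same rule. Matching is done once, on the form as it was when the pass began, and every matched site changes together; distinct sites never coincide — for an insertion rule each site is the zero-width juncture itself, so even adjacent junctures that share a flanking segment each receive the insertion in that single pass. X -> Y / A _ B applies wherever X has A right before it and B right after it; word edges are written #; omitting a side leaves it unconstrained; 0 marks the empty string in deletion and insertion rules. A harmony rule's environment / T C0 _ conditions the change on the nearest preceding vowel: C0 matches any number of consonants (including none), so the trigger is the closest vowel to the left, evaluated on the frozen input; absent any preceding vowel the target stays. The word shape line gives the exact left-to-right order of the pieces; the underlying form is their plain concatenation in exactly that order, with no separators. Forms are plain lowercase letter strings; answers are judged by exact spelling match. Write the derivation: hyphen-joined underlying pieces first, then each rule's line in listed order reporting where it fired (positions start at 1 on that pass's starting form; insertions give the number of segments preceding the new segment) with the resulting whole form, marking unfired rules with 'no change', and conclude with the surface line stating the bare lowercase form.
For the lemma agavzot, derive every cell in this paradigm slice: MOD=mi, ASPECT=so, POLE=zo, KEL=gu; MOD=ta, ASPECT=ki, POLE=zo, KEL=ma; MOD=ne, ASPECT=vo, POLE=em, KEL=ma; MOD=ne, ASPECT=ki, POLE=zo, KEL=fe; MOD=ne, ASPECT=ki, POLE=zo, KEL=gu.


cell MOD=mi, ASPECT=so, POLE=zo, KEL=gu:
underlying: agavzot-s-u-ut-pe
1. k -> g, p -> b, t -> d / V _ V: no change
2. e -> o, i -> u / B C0 _: fires at position(s) 13: agavzotsuutpo
surface: agavzotsuutpo

cell MOD=ta, ASPECT=ki, POLE=zo, KEL=ma:
underlying: agavzot-a-fut-ule-pe
1. k -> g, p -> b, t -> d / V _ V: fires at position(s) 7, 11, 15: agavzodafudulebe
2. e -> o, i -> u / B C0 _: fires at position(s) 14: agavzodafudulobe
surface: agavzodafudulobe

cell MOD=ne, ASPECT=vo, POLE=em, KEL=ma:
underlying: agavzot-ma-t-ule-kne
1. k -> g, p -> b, t -> d / V _ V: fires at position(s) 10: agavzotmadulekne
2. e -> o, i -> u / B C0 _: fires at position(s) 13: agavzotmadulokne
surface: agavzotmadulokne

cell MOD=ne, ASPECT=ki, POLE=zo, KEL=fe:
underlying: agavzot-ma-fut-e-pe
1. k -> g, p -> b, t -> d / V _ V: fires at position(s) 12, 14: agavzotmafudebe
2. e -> o, i -> u / B C0 _: fires at position(s) 13: agavzotmafudobe
surface: agavzotmafudobe

cell MOD=ne, ASPECT=ki, POLE=zo, KEL=gu:
underlying: agavzot-ma-fut-ut-pe
1. k -> g, p -> b, t -> d / V _ V: fires at position(s) 12: agavzotmafudutpe
2. e -> o, i -> u / B C0 _: fires at position(s) 16: agavzotmafudutpo
surface: agavzotmafudutpo


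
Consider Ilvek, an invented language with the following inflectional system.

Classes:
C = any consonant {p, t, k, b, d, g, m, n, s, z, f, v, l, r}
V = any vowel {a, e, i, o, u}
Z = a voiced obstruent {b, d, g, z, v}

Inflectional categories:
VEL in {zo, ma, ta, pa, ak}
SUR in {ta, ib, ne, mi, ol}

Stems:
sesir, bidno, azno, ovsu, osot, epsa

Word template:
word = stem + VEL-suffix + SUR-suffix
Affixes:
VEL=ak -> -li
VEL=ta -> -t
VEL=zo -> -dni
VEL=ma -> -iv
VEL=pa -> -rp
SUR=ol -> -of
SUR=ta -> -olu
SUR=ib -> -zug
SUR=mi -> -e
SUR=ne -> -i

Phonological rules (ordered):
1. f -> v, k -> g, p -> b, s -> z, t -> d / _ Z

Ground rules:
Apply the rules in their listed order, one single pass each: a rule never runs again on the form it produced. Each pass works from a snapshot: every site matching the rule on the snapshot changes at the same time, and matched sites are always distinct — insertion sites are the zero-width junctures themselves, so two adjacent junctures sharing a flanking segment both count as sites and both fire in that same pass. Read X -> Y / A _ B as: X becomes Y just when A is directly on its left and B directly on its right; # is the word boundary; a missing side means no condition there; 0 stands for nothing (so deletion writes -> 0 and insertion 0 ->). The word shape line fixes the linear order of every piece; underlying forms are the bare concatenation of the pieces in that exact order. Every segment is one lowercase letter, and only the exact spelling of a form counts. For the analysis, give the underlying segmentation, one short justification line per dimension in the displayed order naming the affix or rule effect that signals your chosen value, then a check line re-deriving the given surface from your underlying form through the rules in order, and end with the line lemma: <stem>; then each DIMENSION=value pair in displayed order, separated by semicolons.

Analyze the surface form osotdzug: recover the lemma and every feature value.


underlying: osot-t-zug
VEL=ta - signalled by the affix -t
SUR=ib - signalled by the affix -zug
check: osottzug -> osotdzug
lemma: osot; VEL=ta; SUR=ib


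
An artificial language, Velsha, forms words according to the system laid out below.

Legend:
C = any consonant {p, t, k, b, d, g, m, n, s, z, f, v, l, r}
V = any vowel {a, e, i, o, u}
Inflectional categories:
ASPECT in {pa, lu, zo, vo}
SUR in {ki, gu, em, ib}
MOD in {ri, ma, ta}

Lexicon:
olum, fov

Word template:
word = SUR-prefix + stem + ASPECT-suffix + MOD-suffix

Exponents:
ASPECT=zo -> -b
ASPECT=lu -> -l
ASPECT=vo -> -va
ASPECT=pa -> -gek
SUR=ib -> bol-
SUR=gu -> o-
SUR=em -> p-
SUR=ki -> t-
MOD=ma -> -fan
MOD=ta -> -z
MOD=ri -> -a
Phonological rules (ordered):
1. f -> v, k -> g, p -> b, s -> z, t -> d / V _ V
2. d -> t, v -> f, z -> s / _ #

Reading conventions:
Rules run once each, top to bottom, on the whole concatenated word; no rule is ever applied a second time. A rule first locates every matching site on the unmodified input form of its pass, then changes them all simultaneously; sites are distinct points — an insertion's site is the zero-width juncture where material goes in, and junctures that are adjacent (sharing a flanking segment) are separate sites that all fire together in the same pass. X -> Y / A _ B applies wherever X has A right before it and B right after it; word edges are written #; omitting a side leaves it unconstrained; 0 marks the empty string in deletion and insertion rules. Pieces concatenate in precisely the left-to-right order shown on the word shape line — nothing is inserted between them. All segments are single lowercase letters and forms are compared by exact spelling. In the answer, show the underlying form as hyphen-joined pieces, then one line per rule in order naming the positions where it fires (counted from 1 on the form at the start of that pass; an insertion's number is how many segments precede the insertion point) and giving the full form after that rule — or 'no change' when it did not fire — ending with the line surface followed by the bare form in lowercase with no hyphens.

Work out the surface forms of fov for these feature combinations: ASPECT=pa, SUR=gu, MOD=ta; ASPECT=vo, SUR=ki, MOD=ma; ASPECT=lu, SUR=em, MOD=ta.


cell ASPECT=pa, SUR=gu, MOD=ta:
underlying: o-fov-gek-z
1. f -> v, k -> g, p -> b, s -> z, t -> d / V _ V: fires at position(s) 2: ovovgekz
2. d -> t, v -> f, z -> s / _ #: fires at position(s) 8: ovovgeks
surface: ovovgeks

cell ASPECT=vo, SUR=ki, MOD=ma:
underlying: t-fov-va-fan
1. f -> v, k -> g, p -> b, s -> z, t -> d / V _ V: fires at position(s) 7: tfovvavan
2. d -> t, v -> f, z -> s / _ #: no change
surface: tfovvavan

cell ASPECT=lu, SUR=em, MOD=ta:
underlying: p-fov-l-z
1. f -> v, k -> g, p -> b, s -> z, t -> d / V _ V: no change
2. d -> t, v -> f, z -> s / _ #: fires at position(s) 6: pfovls
surface: pfovls


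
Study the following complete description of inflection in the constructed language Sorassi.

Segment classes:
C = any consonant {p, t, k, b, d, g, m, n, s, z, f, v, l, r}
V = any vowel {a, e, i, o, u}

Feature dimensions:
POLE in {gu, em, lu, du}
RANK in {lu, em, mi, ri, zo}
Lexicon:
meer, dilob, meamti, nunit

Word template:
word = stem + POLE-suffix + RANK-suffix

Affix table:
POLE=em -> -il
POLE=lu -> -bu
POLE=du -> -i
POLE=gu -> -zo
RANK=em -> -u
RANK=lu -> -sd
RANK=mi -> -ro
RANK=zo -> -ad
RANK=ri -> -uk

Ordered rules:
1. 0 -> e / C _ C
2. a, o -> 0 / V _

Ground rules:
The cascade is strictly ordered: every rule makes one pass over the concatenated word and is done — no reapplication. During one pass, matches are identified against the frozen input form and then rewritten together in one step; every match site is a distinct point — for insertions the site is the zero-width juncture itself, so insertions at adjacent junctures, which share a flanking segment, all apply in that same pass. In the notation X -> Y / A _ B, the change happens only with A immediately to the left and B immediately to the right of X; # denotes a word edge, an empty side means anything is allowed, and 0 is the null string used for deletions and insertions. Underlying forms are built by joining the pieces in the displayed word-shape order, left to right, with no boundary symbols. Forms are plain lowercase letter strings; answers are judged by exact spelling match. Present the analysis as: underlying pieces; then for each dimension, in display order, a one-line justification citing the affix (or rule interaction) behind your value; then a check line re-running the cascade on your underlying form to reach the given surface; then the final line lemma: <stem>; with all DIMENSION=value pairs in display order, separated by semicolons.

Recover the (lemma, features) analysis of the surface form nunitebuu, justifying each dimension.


underlying: nunit-bu-u
POLE=lu - signalled by the affix -bu
RANK=em - signalled by the affix -u
check: nunitbuu -> nunitebuu -> nunitebuu
lemma: nunit; POLE=lu; RANK=em


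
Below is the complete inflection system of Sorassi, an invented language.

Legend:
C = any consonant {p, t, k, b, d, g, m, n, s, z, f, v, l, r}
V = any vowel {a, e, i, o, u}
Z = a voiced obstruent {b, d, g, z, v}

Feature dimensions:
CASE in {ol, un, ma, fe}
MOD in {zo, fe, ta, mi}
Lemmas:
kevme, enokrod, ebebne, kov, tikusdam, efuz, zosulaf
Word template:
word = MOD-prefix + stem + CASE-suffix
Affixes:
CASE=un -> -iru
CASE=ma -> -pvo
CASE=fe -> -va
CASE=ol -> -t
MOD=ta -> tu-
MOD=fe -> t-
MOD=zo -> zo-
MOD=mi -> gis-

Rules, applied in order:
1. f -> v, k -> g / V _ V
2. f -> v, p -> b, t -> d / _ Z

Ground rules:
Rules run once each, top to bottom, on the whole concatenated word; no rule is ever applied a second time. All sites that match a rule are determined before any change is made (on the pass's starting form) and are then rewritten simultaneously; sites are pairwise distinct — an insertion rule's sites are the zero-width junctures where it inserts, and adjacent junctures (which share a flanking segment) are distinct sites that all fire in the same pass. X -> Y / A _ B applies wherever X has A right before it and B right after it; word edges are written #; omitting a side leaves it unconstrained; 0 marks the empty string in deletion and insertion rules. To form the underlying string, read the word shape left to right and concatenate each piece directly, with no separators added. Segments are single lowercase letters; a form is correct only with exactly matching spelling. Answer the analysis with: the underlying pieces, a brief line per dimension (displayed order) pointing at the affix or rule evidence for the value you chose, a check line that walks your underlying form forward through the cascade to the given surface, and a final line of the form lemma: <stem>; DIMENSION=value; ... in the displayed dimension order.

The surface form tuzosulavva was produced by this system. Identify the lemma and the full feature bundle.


underlying: tu-zosulaf-va
CASE=fe - signalled by the affix -va
MOD=ta - signalled by the affix tu-
check: tuzosulafva -> tuzosulafva -> tuzosulavva
lemma: zosulaf; CASE=fe; MOD=ta


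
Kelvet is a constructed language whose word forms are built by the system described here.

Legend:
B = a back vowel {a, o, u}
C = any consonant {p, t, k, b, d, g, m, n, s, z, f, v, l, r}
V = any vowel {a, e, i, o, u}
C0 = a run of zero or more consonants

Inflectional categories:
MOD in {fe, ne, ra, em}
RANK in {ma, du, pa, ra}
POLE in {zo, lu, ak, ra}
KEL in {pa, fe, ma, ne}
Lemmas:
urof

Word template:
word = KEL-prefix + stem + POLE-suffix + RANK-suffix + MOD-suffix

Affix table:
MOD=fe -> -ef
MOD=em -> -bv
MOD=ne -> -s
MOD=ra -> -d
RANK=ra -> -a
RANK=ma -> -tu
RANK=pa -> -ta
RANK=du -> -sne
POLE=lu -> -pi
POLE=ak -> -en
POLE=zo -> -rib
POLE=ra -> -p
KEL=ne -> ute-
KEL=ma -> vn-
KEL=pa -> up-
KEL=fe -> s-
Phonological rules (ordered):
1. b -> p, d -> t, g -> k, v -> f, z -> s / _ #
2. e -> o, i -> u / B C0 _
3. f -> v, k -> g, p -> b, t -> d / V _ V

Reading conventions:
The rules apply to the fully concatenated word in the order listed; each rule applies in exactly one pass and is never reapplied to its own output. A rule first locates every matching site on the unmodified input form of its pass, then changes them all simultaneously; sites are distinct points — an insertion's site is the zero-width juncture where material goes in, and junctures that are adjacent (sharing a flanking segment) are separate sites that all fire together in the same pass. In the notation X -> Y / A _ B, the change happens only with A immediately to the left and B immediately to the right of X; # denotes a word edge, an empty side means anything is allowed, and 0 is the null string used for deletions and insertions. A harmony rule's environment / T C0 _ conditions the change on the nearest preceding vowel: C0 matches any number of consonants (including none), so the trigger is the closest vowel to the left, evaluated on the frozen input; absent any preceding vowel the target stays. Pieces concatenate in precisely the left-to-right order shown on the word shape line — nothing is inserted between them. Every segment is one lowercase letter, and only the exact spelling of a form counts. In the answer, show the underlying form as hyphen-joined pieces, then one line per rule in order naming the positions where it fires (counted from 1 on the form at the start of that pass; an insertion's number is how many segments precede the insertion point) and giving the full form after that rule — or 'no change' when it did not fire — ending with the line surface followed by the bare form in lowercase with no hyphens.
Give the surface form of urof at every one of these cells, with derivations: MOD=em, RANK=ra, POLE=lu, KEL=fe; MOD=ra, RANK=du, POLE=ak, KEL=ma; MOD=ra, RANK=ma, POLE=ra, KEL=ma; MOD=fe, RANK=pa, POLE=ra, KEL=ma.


cell MOD=em, RANK=ra, POLE=lu, KEL=fe:
underlying: s-urof-pi-a-bv
1. b -> p, d -> t, g -> k, v -> f, z -> s / _ #: fires at position(s) 10: surofpiabf
2. e -> o, i -> u / B C0 _: fires at position(s) 7: surofpuabf
3. f -> v, k -> g, p -> b, t -> d / V _ V: no change
surface: surofpuabf

cell MOD=ra, RANK=du, POLE=ak, KEL=ma:
underlying: vn-urof-en-sne-d
1. b -> p, d -> t, g -> k, v -> f, z -> s / _ #: fires at position(s) 12: vnurofensnet
2. e -> o, i -> u / B C0 _: fires at position(s) 7: vnurofonsnet
3. f -> v, k -> g, p -> b, t -> d / V _ V: fires at position(s) 6: vnurovonsnet
surface: vnurovonsnet

cell MOD=ra, RANK=ma, POLE=ra, KEL=ma:
underlying: vn-urof-p-tu-d
1. b -> p, d -> t, g -> k, v -> f, z -> s / _ #: fires at position(s) 10: vnurofptut
2. e -> o, i -> u / B C0 _: no change
3. f -> v, k -> g, p -> b, t -> d / V _ V: no change
surface: vnurofptut

cell MOD=fe, RANK=pa, POLE=ra, KEL=ma:
underlying: vn-urof-p-ta-ef
1. b -> p, d -> t, g -> k, v -> f, z -> s / _ #: no change
2. e -> o, i -> u / B C0 _: fires at position(s) 10: vnurofptaof
3. f -> v, k -> g, p -> b, t -> d / V _ V: no change
surface: vnurofptaof


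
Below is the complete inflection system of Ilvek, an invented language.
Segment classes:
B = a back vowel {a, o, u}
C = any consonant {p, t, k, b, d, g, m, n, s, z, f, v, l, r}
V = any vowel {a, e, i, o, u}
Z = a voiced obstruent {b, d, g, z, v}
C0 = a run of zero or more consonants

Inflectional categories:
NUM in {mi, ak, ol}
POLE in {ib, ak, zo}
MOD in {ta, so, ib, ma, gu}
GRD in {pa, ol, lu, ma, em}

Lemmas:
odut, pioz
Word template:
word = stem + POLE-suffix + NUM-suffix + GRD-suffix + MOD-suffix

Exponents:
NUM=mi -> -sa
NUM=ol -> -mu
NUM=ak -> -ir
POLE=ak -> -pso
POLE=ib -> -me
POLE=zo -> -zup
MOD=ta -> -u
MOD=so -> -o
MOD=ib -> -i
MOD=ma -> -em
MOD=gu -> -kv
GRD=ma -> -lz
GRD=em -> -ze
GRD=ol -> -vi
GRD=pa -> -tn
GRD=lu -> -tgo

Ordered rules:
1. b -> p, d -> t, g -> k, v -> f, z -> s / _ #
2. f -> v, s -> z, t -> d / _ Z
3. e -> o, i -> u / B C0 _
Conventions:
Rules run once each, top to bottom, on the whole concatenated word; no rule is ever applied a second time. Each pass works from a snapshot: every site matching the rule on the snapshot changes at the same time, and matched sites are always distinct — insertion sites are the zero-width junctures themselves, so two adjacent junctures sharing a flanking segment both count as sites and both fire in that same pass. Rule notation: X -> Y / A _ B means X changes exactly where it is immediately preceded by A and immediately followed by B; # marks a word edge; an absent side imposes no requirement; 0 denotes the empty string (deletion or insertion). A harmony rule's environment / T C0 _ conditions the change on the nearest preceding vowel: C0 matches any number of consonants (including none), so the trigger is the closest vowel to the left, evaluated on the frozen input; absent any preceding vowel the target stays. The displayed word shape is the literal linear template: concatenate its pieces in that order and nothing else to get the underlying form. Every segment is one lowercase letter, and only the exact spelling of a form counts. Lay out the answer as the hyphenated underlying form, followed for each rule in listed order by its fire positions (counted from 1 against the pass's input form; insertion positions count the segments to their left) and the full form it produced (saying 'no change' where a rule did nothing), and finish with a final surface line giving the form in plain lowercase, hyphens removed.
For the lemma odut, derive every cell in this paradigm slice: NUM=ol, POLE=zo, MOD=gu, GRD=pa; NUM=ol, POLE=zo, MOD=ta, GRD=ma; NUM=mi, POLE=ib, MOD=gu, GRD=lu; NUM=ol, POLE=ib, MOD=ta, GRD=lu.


cell NUM=ol, POLE=zo, MOD=gu, GRD=pa:
underlying: odut-zup-mu-tn-kv
1. b -> p, d -> t, g -> k, v -> f, z -> s / _ #: fires at position(s) 13: odutzupmutnkf
2. f -> v, s -> z, t -> d / _ Z: fires at position(s) 4: odudzupmutnkf
3. e -> o, i -> u / B C0 _: no change
surface: odudzupmutnkf

cell NUM=ol, POLE=zo, MOD=ta, GRD=ma:
underlying: odut-zup-mu-lz-u
1. b -> p, d -> t, g -> k, v -> f, z -> s / _ #: no change
2. f -> v, s -> z, t -> d / _ Z: fires at position(s) 4: odudzupmulzu
3. e -> o, i -> u / B C0 _: no change
surface: odudzupmulzu

cell NUM=mi, POLE=ib, MOD=gu, GRD=lu:
underlying: odut-me-sa-tgo-kv
1. b -> p, d -> t, g -> k, v -> f, z -> s / _ #: fires at position(s) 13: odutmesatgokf
2. f -> v, s -> z, t -> d / _ Z: fires at position(s) 9: odutmesadgokf
3. e -> o, i -> u / B C0 _: fires at position(s) 6: odutmosadgokf
surface: odutmosadgokf

cell NUM=ol, POLE=ib, MOD=ta, GRD=lu:
underlying: odut-me-mu-tgo-u
1. b -> p, d -> t, g -> k, v -> f, z -> s / _ #: no change
2. f -> v, s -> z, t -> d / _ Z: fires at position(s) 9: odutmemudgou
3. e -> o, i -> u / B C0 _: fires at position(s) 6: odutmomudgou
surface: odutmomudgou


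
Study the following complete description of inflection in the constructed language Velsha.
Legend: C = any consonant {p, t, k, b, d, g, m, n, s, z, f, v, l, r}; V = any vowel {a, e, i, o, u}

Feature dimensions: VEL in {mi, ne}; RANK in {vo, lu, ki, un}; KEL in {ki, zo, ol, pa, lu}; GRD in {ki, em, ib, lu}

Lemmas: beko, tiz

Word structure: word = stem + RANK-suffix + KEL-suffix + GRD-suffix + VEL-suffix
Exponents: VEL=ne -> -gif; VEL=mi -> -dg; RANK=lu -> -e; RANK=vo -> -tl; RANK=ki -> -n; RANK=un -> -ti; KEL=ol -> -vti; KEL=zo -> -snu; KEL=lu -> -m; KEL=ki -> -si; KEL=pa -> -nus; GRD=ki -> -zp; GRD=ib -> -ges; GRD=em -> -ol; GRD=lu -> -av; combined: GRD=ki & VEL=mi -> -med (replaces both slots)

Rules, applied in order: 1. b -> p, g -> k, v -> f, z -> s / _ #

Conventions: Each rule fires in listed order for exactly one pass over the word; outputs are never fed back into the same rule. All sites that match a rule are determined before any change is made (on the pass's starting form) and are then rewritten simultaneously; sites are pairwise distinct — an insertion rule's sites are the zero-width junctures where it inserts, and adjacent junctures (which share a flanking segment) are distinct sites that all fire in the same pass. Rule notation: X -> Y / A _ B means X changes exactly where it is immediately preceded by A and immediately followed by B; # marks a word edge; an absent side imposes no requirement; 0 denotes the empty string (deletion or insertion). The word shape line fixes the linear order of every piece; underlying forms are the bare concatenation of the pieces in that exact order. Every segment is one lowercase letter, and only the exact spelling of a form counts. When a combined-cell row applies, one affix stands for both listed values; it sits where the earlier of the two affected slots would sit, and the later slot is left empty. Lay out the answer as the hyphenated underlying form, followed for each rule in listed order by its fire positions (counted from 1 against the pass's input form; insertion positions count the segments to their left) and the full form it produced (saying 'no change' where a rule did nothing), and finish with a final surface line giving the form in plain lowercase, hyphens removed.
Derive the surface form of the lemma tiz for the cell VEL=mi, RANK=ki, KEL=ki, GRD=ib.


underlying: tiz-n-si-ges-dg
1. b -> p, g -> k, v -> f, z -> s / _ #: fires at position(s) 11: tiznsigesdk
surface: tiznsigesdk


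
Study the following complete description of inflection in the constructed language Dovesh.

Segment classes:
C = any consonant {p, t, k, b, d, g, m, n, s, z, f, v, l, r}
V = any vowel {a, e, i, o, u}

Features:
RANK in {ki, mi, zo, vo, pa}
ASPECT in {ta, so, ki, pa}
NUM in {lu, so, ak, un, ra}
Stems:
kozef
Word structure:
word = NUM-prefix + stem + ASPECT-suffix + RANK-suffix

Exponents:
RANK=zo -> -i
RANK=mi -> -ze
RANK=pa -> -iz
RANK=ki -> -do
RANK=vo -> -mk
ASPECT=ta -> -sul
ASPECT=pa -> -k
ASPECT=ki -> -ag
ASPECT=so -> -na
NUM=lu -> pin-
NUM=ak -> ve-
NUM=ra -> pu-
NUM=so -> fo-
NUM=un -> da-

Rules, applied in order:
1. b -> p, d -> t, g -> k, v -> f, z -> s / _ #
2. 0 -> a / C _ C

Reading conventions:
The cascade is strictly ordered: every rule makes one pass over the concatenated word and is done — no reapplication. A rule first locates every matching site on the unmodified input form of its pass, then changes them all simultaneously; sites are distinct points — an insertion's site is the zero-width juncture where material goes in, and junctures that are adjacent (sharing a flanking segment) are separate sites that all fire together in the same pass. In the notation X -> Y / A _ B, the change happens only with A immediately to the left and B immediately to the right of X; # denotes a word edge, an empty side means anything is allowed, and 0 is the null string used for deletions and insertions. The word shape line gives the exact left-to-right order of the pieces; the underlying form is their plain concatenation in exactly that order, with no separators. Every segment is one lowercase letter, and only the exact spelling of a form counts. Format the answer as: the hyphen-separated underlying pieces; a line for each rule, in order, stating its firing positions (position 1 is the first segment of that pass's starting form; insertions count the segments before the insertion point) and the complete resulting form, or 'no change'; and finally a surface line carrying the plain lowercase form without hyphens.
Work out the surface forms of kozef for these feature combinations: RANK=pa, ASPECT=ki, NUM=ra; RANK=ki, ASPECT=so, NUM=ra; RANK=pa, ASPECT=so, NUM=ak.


cell RANK=pa, ASPECT=ki, NUM=ra:
underlying: pu-kozef-ag-iz
1. b -> p, d -> t, g -> k, v -> f, z -> s / _ #: fires at position(s) 11: pukozefagis
2. 0 -> a / C _ C: no change
surface: pukozefagis

cell RANK=ki, ASPECT=so, NUM=ra:
underlying: pu-kozef-na-do
1. b -> p, d -> t, g -> k, v -> f, z -> s / _ #: no change
2. 0 -> a / C _ C: inserts after position(s) 7: pukozefanado
surface: pukozefanado

cell RANK=pa, ASPECT=so, NUM=ak:
underlying: ve-kozef-na-iz
1. b -> p, d -> t, g -> k, v -> f, z -> s / _ #: fires at position(s) 11: vekozefnais
2. 0 -> a / C _ C: inserts after position(s) 7: vekozefanais
surface: vekozefanais
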